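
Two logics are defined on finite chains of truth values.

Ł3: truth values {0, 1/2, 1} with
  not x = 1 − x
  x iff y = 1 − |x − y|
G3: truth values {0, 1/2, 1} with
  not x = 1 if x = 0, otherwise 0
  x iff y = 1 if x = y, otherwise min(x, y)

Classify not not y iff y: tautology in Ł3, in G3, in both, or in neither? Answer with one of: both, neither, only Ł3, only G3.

only Ł3

In Ł3: every assignment gives 1 — tautology.
In G3: at y = 1/2 the value is 1/2 — not a tautology.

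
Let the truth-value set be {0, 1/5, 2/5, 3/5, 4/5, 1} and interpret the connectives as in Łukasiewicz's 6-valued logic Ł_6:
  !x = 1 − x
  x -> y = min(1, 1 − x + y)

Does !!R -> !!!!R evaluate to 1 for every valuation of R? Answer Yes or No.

R = 0 ↦ 1
R = 1/5 ↦ 1
R = 2/5 ↦ 1
R = 3/5 ↦ 1
R = 4/5 ↦ 1
R = 1 ↦ 1
Every assignment gives a value ≥ 1.

Yes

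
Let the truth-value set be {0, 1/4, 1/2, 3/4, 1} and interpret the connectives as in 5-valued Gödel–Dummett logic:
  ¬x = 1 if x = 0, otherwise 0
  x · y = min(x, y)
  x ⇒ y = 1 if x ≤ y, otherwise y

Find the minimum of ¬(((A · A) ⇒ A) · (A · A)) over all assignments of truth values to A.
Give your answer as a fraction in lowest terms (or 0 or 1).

Take A = 1/4:
A · A = 1/4 · 1/4 = 1/4
(A · A) ⇒ A = 1/4 ⇒ 1/4 = 1
A · A = 1/4 · 1/4 = 1/4
((A · A) ⇒ A) · (A · A) = 1 · 1/4 = 1/4
¬(((A · A) ⇒ A) · (A · A)) = ¬1/4 = 0
No assignment yields a value below 0, so this is the minimum.

0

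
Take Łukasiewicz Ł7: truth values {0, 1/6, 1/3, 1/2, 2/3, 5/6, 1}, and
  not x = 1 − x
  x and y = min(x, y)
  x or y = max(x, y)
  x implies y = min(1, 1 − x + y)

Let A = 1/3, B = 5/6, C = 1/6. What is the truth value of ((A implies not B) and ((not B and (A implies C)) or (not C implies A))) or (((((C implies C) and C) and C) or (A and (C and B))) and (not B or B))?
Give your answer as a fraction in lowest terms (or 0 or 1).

1/2

not B = not 5/6 = 1/6
A implies not B = 1/3 implies 1/6 = 5/6
not B = not 5/6 = 1/6
A implies C = 1/3 implies 1/6 = 5/6
not B and (A implies C) = 1/6 and 5/6 = 1/6
not C = not 1/6 = 5/6
not C implies A = 5/6 implies 1/3 = 1/2
(not B and (A implies C)) or (not C implies A) = 1/6 or 1/2 = 1/2
(A implies not B) and ((not B and (A implies C)) or (not C implies A)) = 5/6 and 1/2 = 1/2
C implies C = 1/6 implies 1/6 = 1
(C implies C) and C = 1 and 1/6 = 1/6
((C implies C) and C) and C = 1/6 and 1/6 = 1/6
C and B = 1/6 and 5/6 = 1/6
A and (C and B) = 1/3 and 1/6 = 1/6
(((C implies C) and C) and C) or (A and (C and B)) = 1/6 or 1/6 = 1/6
not B = not 5/6 = 1/6
not B or B = 1/6 or 5/6 = 5/6
((((C implies C) and C) and C) or (A and (C and B))) and (not B or B) = 1/6 and 5/6 = 1/6
((A implies not B) and ((not B and (A implies C)) or (not C implies A))) or (((((C implies C) and C) and C) or (A and (C and B))) and (not B or B)) = 1/2 or 1/6 = 1/2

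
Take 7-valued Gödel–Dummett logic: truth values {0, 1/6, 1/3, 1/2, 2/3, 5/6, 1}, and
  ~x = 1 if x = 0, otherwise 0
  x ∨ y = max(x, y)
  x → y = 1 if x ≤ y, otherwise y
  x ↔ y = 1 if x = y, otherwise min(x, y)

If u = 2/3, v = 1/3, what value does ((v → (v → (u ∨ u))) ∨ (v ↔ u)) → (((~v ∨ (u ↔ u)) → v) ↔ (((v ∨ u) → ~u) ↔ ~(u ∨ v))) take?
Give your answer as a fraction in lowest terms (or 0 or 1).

1/3

u ∨ u = 2/3 ∨ 2/3 = 2/3
v → (u ∨ u) = 1/3 → 2/3 = 1
v → (v → (u ∨ u)) = 1/3 → 1 = 1
v ↔ u = 1/3 ↔ 2/3 = 1/3
(v → (v → (u ∨ u))) ∨ (v ↔ u) = 1 ∨ 1/3 = 1
~v = ~1/3 = 0
u ↔ u = 2/3 ↔ 2/3 = 1
~v ∨ (u ↔ u) = 0 ∨ 1 = 1
(~v ∨ (u ↔ u)) → v = 1 → 1/3 = 1/3
v ∨ u = 1/3 ∨ 2/3 = 2/3
~u = ~2/3 = 0
(v ∨ u) → ~u = 2/3 → 0 = 0
u ∨ v = 2/3 ∨ 1/3 = 2/3
~(u ∨ v) = ~2/3 = 0
((v ∨ u) → ~u) ↔ ~(u ∨ v) = 0 ↔ 0 = 1
((~v ∨ (u ↔ u)) → v) ↔ (((v ∨ u) → ~u) ↔ ~(u ∨ v)) = 1/3 ↔ 1 = 1/3
((v → (v → (u ∨ u))) ∨ (v ↔ u)) → (((~v ∨ (u ↔ u)) → v) ↔ (((v ∨ u) → ~u) ↔ ~(u ∨ v))) = 1 → 1/3 = 1/3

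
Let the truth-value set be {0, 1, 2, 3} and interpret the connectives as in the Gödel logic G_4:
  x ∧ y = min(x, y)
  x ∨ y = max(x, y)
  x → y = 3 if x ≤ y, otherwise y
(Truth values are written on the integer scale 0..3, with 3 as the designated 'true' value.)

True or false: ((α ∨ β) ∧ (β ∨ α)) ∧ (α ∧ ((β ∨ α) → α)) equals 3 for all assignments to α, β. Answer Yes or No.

Counterexample: take α = 0, β = 0.
α ∨ β = 0 ∨ 0 = 0
β ∨ α = 0 ∨ 0 = 0
(α ∨ β) ∧ (β ∨ α) = 0 ∧ 0 = 0
β ∨ α = 0 ∨ 0 = 0
(β ∨ α) → α = 0 → 0 = 3
α ∧ ((β ∨ α) → α) = 0 ∧ 3 = 0
((α ∨ β) ∧ (β ∨ α)) ∧ (α ∧ ((β ∨ α) → α)) = 0 ∧ 0 = 0
This gives 0 ≠ 3.

No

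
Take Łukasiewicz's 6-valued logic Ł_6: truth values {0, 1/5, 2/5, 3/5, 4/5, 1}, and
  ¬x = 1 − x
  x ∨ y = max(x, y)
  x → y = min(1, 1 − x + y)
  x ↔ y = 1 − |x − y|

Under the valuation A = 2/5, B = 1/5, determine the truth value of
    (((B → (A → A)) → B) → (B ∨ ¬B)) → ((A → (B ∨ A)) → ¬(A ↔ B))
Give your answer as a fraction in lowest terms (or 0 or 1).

A → A = 2/5 → 2/5 = 1
B → (A → A) = 1/5 → 1 = 1
(B → (A → A)) → B = 1 → 1/5 = 1/5
¬B = ¬1/5 = 4/5
B ∨ ¬B = 1/5 ∨ 4/5 = 4/5
((B → (A → A)) → B) → (B ∨ ¬B) = 1/5 → 4/5 = 1
B ∨ A = 1/5 ∨ 2/5 = 2/5
A → (B ∨ A) = 2/5 → 2/5 = 1
A ↔ B = 2/5 ↔ 1/5 = 4/5
¬(A ↔ B) = ¬4/5 = 1/5
(A → (B ∨ A)) → ¬(A ↔ B) = 1 → 1/5 = 1/5
(((B → (A → A)) → B) → (B ∨ ¬B)) → ((A → (B ∨ A)) → ¬(A ↔ B)) = 1 → 1/5 = 1/5

1/5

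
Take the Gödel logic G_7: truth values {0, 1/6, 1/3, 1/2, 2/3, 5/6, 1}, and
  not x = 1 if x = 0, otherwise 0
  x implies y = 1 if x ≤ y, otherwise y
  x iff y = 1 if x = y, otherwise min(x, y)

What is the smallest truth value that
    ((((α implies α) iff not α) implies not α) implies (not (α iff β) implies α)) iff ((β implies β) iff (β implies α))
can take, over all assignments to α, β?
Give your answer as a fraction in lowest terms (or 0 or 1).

1/6

Take α = 1/6, β = 0:
α implies α = 1/6 implies 1/6 = 1
not α = not 1/6 = 0
(α implies α) iff not α = 1 iff 0 = 0
not α = not 1/6 = 0
((α implies α) iff not α) implies not α = 0 implies 0 = 1
α iff β = 1/6 iff 0 = 0
not (α iff β) = not 0 = 1
not (α iff β) implies α = 1 implies 1/6 = 1/6
(((α implies α) iff not α) implies not α) implies (not (α iff β) implies α) = 1 implies 1/6 = 1/6
β implies β = 0 implies 0 = 1
β implies α = 0 implies 1/6 = 1
(β implies β) iff (β implies α) = 1 iff 1 = 1
((((α implies α) iff not α) implies not α) implies (not (α iff β) implies α)) iff ((β implies β) iff (β implies α)) = 1/6 iff 1 = 1/6
No assignment yields a value below 1/6, so this is the minimum.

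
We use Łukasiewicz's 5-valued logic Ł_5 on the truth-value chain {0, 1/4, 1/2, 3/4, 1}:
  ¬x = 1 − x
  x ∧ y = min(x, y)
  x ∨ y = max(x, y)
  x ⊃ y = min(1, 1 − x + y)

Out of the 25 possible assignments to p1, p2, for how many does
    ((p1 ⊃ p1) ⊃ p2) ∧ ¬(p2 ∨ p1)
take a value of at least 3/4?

0

value 1/2: 3 assignments
value 1/4: 9 assignments
value 0: 13 assignments
So 0 of the 25 assignments meet the threshold.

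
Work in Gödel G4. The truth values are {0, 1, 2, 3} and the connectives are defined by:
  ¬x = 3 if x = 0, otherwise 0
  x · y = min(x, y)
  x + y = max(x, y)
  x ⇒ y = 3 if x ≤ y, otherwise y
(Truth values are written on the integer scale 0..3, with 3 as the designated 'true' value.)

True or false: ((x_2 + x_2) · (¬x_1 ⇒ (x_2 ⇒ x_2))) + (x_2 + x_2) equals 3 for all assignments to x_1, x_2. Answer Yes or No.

Counterexample: take x_1 = 0, x_2 = 0.
x_2 + x_2 = 0 + 0 = 0
¬x_1 = ¬0 = 3
x_2 ⇒ x_2 = 0 ⇒ 0 = 3
¬x_1 ⇒ (x_2 ⇒ x_2) = 3 ⇒ 3 = 3
(x_2 + x_2) · (¬x_1 ⇒ (x_2 ⇒ x_2)) = 0 · 3 = 0
((x_2 + x_2) · (¬x_1 ⇒ (x_2 ⇒ x_2))) + (x_2 + x_2) = 0 + 0 = 0
This gives 0 ≠ 3.

No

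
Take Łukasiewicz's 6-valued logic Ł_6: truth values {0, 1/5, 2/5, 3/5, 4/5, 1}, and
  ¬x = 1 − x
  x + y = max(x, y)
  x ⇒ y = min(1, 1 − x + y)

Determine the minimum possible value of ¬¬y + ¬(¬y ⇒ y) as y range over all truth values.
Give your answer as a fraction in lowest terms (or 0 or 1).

2/5

Take y = 2/5:
¬y = ¬2/5 = 3/5
¬¬y = ¬3/5 = 2/5
¬y = ¬2/5 = 3/5
¬y ⇒ y = 3/5 ⇒ 2/5 = 4/5
¬(¬y ⇒ y) = ¬4/5 = 1/5
¬¬y + ¬(¬y ⇒ y) = 2/5 + 1/5 = 2/5
No assignment yields a value below 2/5, so this is the minimum.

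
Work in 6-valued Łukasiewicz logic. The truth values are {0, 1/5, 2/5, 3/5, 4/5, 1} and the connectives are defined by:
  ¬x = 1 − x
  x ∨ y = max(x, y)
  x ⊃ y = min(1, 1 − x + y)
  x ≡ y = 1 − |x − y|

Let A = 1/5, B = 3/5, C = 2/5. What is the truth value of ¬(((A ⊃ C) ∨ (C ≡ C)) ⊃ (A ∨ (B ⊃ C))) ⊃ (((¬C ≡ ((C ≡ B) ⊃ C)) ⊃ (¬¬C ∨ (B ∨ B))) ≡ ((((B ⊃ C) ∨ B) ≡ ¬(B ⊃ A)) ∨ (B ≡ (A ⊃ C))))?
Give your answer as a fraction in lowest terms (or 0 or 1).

A ⊃ C = 1/5 ⊃ 2/5 = 1
C ≡ C = 2/5 ≡ 2/5 = 1
(A ⊃ C) ∨ (C ≡ C) = 1 ∨ 1 = 1
B ⊃ C = 3/5 ⊃ 2/5 = 4/5
A ∨ (B ⊃ C) = 1/5 ∨ 4/5 = 4/5
((A ⊃ C) ∨ (C ≡ C)) ⊃ (A ∨ (B ⊃ C)) = 1 ⊃ 4/5 = 4/5
¬(((A ⊃ C) ∨ (C ≡ C)) ⊃ (A ∨ (B ⊃ C))) = ¬4/5 = 1/5
¬C = ¬2/5 = 3/5
C ≡ B = 2/5 ≡ 3/5 = 4/5
(C ≡ B) ⊃ C = 4/5 ⊃ 2/5 = 3/5
¬C ≡ ((C ≡ B) ⊃ C) = 3/5 ≡ 3/5 = 1
¬C = ¬2/5 = 3/5
¬¬C = ¬3/5 = 2/5
B ∨ B = 3/5 ∨ 3/5 = 3/5
¬¬C ∨ (B ∨ B) = 2/5 ∨ 3/5 = 3/5
(¬C ≡ ((C ≡ B) ⊃ C)) ⊃ (¬¬C ∨ (B ∨ B)) = 1 ⊃ 3/5 = 3/5
B ⊃ C = 3/5 ⊃ 2/5 = 4/5
(B ⊃ C) ∨ B = 4/5 ∨ 3/5 = 4/5
B ⊃ A = 3/5 ⊃ 1/5 = 3/5
¬(B ⊃ A) = ¬3/5 = 2/5
((B ⊃ C) ∨ B) ≡ ¬(B ⊃ A) = 4/5 ≡ 2/5 = 3/5
A ⊃ C = 1/5 ⊃ 2/5 = 1
B ≡ (A ⊃ C) = 3/5 ≡ 1 = 3/5
(((B ⊃ C) ∨ B) ≡ ¬(B ⊃ A)) ∨ (B ≡ (A ⊃ C)) = 3/5 ∨ 3/5 = 3/5
((¬C ≡ ((C ≡ B) ⊃ C)) ⊃ (¬¬C ∨ (B ∨ B))) ≡ ((((B ⊃ C) ∨ B) ≡ ¬(B ⊃ A)) ∨ (B ≡ (A ⊃ C))) = 3/5 ≡ 3/5 = 1
¬(((A ⊃ C) ∨ (C ≡ C)) ⊃ (A ∨ (B ⊃ C))) ⊃ (((¬C ≡ ((C ≡ B) ⊃ C)) ⊃ (¬¬C ∨ (B ∨ B))) ≡ ((((B ⊃ C) ∨ B) ≡ ¬(B ⊃ A)) ∨ (B ≡ (A ⊃ C)))) = 1/5 ⊃ 1 = 1

1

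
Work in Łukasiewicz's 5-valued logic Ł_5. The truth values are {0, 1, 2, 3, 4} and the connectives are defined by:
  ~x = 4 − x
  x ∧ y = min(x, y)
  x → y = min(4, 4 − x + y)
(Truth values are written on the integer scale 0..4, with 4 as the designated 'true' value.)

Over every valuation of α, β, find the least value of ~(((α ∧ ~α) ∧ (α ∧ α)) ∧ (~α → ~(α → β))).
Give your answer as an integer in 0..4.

2

Take α = 2, β = 0:
~α = ~2 = 2
α ∧ ~α = 2 ∧ 2 = 2
α ∧ α = 2 ∧ 2 = 2
(α ∧ ~α) ∧ (α ∧ α) = 2 ∧ 2 = 2
~α = ~2 = 2
α → β = 2 → 0 = 2
~(α → β) = ~2 = 2
~α → ~(α → β) = 2 → 2 = 4
((α ∧ ~α) ∧ (α ∧ α)) ∧ (~α → ~(α → β)) = 2 ∧ 4 = 2
~(((α ∧ ~α) ∧ (α ∧ α)) ∧ (~α → ~(α → β))) = ~2 = 2
No assignment yields a value below 2, so this is the minimum.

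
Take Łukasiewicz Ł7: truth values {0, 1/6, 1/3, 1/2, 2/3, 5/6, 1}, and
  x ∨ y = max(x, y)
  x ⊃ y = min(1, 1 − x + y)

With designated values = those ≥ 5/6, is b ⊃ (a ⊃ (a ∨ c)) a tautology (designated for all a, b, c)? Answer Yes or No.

At a = 1/3, b = 5/6, c = 5/6, for instance:
a ∨ c = 1/3 ∨ 5/6 = 5/6
a ⊃ (a ∨ c) = 1/3 ⊃ 5/6 = 1
b ⊃ (a ⊃ (a ∨ c)) = 5/6 ⊃ 1 = 1
and checking the remaining 342 assignments likewise gives ≥ 5/6 in every case.

Yes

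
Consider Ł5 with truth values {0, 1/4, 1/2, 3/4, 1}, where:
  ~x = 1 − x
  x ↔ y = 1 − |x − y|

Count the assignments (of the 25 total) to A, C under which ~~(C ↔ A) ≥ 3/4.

13

value 1: 5 assignments (counts)
value 3/4: 8 assignments (counts)
value 1/2: 6 assignments
value 1/4: 4 assignments
value 0: 2 assignments
So 13 of the 25 assignments meet the threshold.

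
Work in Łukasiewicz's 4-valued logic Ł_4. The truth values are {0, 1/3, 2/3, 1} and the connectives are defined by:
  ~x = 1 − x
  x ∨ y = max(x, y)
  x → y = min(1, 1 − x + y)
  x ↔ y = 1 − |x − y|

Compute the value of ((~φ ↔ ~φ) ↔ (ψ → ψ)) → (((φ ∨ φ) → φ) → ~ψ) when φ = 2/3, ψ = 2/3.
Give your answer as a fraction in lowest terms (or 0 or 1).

~φ = ~2/3 = 1/3
~φ = ~2/3 = 1/3
~φ ↔ ~φ = 1/3 ↔ 1/3 = 1
ψ → ψ = 2/3 → 2/3 = 1
(~φ ↔ ~φ) ↔ (ψ → ψ) = 1 ↔ 1 = 1
φ ∨ φ = 2/3 ∨ 2/3 = 2/3
(φ ∨ φ) → φ = 2/3 → 2/3 = 1
~ψ = ~2/3 = 1/3
((φ ∨ φ) → φ) → ~ψ = 1 → 1/3 = 1/3
((~φ ↔ ~φ) ↔ (ψ → ψ)) → (((φ ∨ φ) → φ) → ~ψ) = 1 → 1/3 = 1/3

1/3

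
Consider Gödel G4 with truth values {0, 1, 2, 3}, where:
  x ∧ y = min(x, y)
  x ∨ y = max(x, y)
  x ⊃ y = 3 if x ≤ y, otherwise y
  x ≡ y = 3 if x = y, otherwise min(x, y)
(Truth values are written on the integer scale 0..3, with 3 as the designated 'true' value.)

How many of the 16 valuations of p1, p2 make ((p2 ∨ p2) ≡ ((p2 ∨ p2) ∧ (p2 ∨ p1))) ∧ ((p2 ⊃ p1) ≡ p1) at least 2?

13

p1 = 0, p2 = 0 ↦ 0  <
p1 = 0, p2 = 1 ↦ 3  ≥
p1 = 0, p2 = 2 ↦ 3  ≥
p1 = 0, p2 = 3 ↦ 3  ≥
p1 = 1, p2 = 0 ↦ 1  <
p1 = 1, p2 = 1 ↦ 1  <
p1 = 1, p2 = 2 ↦ 3  ≥
p1 = 1, p2 = 3 ↦ 3  ≥
p1 = 2, p2 = 0 ↦ 2  ≥
p1 = 2, p2 = 1 ↦ 2  ≥
p1 = 2, p2 = 2 ↦ 2  ≥
p1 = 2, p2 = 3 ↦ 3  ≥
p1 = 3, p2 = 0 ↦ 3  ≥
p1 = 3, p2 = 1 ↦ 3  ≥
p1 = 3, p2 = 2 ↦ 3  ≥
p1 = 3, p2 = 3 ↦ 3  ≥
So 13 of the 16 assignments meet the threshold.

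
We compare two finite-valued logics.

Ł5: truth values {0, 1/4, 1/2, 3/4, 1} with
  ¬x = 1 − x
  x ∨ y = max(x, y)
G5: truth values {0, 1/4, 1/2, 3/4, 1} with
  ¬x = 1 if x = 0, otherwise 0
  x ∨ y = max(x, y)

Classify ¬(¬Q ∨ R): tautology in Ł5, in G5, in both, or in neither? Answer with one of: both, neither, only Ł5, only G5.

In Ł5: at Q = 0, R = 0 the value is 0 — not a tautology.
In G5: at Q = 0, R = 0 the value is 0 — not a tautology.

neither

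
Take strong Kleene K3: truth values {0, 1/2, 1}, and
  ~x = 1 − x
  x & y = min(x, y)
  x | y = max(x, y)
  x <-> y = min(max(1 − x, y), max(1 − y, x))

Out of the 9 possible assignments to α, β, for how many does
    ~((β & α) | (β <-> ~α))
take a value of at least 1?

1

α = 0, β = 0 ↦ 1  ≥
α = 0, β = 1/2 ↦ 1/2  <
α = 0, β = 1 ↦ 0  <
α = 1/2, β = 0 ↦ 1/2  <
α = 1/2, β = 1/2 ↦ 1/2  <
α = 1/2, β = 1 ↦ 1/2  <
α = 1, β = 0 ↦ 0  <
α = 1, β = 1/2 ↦ 1/2  <
α = 1, β = 1 ↦ 0  <
So 1 of the 9 assignments meets the threshold.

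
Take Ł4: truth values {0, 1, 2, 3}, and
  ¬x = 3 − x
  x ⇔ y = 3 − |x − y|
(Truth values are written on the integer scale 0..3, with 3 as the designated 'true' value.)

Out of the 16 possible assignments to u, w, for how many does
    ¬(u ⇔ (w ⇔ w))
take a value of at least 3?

u = 0, w = 0 ↦ 3  ≥
u = 0, w = 1 ↦ 3  ≥
u = 0, w = 2 ↦ 3  ≥
u = 0, w = 3 ↦ 3  ≥
u = 1, w = 0 ↦ 2  <
u = 1, w = 1 ↦ 2  <
u = 1, w = 2 ↦ 2  <
u = 1, w = 3 ↦ 2  <
u = 2, w = 0 ↦ 1  <
u = 2, w = 1 ↦ 1  <
u = 2, w = 2 ↦ 1  <
u = 2, w = 3 ↦ 1  <
u = 3, w = 0 ↦ 0  <
u = 3, w = 1 ↦ 0  <
u = 3, w = 2 ↦ 0  <
u = 3, w = 3 ↦ 0  <
So 4 of the 16 assignments meet the threshold.

4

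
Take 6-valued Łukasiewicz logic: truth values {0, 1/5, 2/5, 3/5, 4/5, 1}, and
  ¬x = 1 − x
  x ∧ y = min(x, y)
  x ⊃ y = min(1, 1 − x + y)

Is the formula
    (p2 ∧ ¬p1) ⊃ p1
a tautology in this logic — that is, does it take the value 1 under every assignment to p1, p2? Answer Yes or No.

Counterexample: take p1 = 0, p2 = 1/5.
¬p1 = ¬0 = 1
p2 ∧ ¬p1 = 1/5 ∧ 1 = 1/5
(p2 ∧ ¬p1) ⊃ p1 = 1/5 ⊃ 0 = 4/5
This gives 4/5 ≠ 1.

No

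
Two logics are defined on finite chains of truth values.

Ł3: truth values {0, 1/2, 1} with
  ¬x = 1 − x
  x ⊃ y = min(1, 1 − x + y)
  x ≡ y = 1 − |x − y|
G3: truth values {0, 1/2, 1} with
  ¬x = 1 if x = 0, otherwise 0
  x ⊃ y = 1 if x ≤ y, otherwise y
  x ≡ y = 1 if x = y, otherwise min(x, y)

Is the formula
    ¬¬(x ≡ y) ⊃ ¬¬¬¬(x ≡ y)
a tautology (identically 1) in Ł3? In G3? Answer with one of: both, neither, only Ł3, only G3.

both

In Ł3: every assignment gives 1 — tautology.
In G3: every assignment gives 1 — tautology.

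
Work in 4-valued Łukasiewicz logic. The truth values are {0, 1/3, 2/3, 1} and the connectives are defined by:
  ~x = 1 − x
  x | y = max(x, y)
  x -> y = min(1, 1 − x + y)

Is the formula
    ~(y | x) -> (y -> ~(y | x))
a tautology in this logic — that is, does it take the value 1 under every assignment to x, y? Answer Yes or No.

Yes

x = 0, y = 0 ↦ 1
x = 0, y = 1/3 ↦ 1
x = 0, y = 2/3 ↦ 1
x = 0, y = 1 ↦ 1
x = 1/3, y = 0 ↦ 1
x = 1/3, y = 1/3 ↦ 1
x = 1/3, y = 2/3 ↦ 1
x = 1/3, y = 1 ↦ 1
x = 2/3, y = 0 ↦ 1
x = 2/3, y = 1/3 ↦ 1
x = 2/3, y = 2/3 ↦ 1
x = 2/3, y = 1 ↦ 1
x = 1, y = 0 ↦ 1
x = 1, y = 1/3 ↦ 1
x = 1, y = 2/3 ↦ 1
x = 1, y = 1 ↦ 1
Every assignment gives a value ≥ 1.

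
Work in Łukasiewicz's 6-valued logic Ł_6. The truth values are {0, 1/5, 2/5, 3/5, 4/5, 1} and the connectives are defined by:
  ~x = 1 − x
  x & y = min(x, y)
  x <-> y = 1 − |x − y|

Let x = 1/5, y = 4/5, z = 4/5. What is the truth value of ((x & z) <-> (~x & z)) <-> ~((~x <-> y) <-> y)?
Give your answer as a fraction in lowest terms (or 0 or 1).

x & z = 1/5 & 4/5 = 1/5
~x = ~1/5 = 4/5
~x & z = 4/5 & 4/5 = 4/5
(x & z) <-> (~x & z) = 1/5 <-> 4/5 = 2/5
~x = ~1/5 = 4/5
~x <-> y = 4/5 <-> 4/5 = 1
(~x <-> y) <-> y = 1 <-> 4/5 = 4/5
~((~x <-> y) <-> y) = ~4/5 = 1/5
((x & z) <-> (~x & z)) <-> ~((~x <-> y) <-> y) = 2/5 <-> 1/5 = 4/5

4/5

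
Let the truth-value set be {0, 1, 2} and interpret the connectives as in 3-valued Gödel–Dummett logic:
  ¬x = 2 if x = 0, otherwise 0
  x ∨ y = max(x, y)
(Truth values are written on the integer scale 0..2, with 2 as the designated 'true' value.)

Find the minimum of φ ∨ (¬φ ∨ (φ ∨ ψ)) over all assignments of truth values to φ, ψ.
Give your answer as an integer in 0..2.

1

Take φ = 1, ψ = 0:
¬φ = ¬1 = 0
φ ∨ ψ = 1 ∨ 0 = 1
¬φ ∨ (φ ∨ ψ) = 0 ∨ 1 = 1
φ ∨ (¬φ ∨ (φ ∨ ψ)) = 1 ∨ 1 = 1
No assignment yields a value below 1, so this is the minimum.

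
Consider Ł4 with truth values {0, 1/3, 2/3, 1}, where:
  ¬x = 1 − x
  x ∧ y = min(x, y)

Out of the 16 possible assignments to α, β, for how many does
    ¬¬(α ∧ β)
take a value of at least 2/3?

4

α = 0, β = 0 ↦ 0  <
α = 0, β = 1/3 ↦ 0  <
α = 0, β = 2/3 ↦ 0  <
α = 0, β = 1 ↦ 0  <
α = 1/3, β = 0 ↦ 0  <
α = 1/3, β = 1/3 ↦ 1/3  <
α = 1/3, β = 2/3 ↦ 1/3  <
α = 1/3, β = 1 ↦ 1/3  <
α = 2/3, β = 0 ↦ 0  <
α = 2/3, β = 1/3 ↦ 1/3  <
α = 2/3, β = 2/3 ↦ 2/3  ≥
α = 2/3, β = 1 ↦ 2/3  ≥
α = 1, β = 0 ↦ 0  <
α = 1, β = 1/3 ↦ 1/3  <
α = 1, β = 2/3 ↦ 2/3  ≥
α = 1, β = 1 ↦ 1  ≥
So 4 of the 16 assignments meet the threshold.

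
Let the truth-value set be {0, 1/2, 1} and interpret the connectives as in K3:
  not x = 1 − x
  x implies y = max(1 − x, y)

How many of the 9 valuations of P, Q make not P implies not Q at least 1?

5

P = 0, Q = 0 ↦ 1  ≥
P = 0, Q = 1/2 ↦ 1/2  <
P = 0, Q = 1 ↦ 0  <
P = 1/2, Q = 0 ↦ 1  ≥
P = 1/2, Q = 1/2 ↦ 1/2  <
P = 1/2, Q = 1 ↦ 1/2  <
P = 1, Q = 0 ↦ 1  ≥
P = 1, Q = 1/2 ↦ 1  ≥
P = 1, Q = 1 ↦ 1  ≥
So 5 of the 9 assignments meet the threshold.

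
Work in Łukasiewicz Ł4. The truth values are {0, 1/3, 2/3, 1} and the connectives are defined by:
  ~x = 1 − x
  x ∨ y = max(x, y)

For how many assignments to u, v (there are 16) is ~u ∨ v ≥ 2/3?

12

u = 0, v = 0 ↦ 1  ≥
u = 0, v = 1/3 ↦ 1  ≥
u = 0, v = 2/3 ↦ 1  ≥
u = 0, v = 1 ↦ 1  ≥
u = 1/3, v = 0 ↦ 2/3  ≥
u = 1/3, v = 1/3 ↦ 2/3  ≥
u = 1/3, v = 2/3 ↦ 2/3  ≥
u = 1/3, v = 1 ↦ 1  ≥
u = 2/3, v = 0 ↦ 1/3  <
u = 2/3, v = 1/3 ↦ 1/3  <
u = 2/3, v = 2/3 ↦ 2/3  ≥
u = 2/3, v = 1 ↦ 1  ≥
u = 1, v = 0 ↦ 0  <
u = 1, v = 1/3 ↦ 1/3  <
u = 1, v = 2/3 ↦ 2/3  ≥
u = 1, v = 1 ↦ 1  ≥
So 12 of the 16 assignments meet the threshold.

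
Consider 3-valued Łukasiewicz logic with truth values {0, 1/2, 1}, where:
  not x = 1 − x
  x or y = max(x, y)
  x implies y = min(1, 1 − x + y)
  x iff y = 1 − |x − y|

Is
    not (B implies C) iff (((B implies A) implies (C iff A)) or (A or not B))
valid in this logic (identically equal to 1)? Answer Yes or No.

Counterexample: take A = 0, B = 0, C = 0.
B implies C = 0 implies 0 = 1
not (B implies C) = not 1 = 0
B implies A = 0 implies 0 = 1
C iff A = 0 iff 0 = 1
(B implies A) implies (C iff A) = 1 implies 1 = 1
not B = not 0 = 1
A or not B = 0 or 1 = 1
((B implies A) implies (C iff A)) or (A or not B) = 1 or 1 = 1
not (B implies C) iff (((B implies A) implies (C iff A)) or (A or not B)) = 0 iff 1 = 0
This gives 0 ≠ 1.

No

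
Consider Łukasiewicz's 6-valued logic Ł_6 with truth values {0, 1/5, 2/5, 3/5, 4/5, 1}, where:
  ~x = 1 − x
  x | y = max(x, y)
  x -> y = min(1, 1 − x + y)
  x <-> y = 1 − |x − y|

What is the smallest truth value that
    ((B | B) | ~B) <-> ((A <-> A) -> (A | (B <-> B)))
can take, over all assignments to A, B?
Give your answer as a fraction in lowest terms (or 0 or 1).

3/5

Take A = 0, B = 2/5:
B | B = 2/5 | 2/5 = 2/5
~B = ~2/5 = 3/5
(B | B) | ~B = 2/5 | 3/5 = 3/5
A <-> A = 0 <-> 0 = 1
B <-> B = 2/5 <-> 2/5 = 1
A | (B <-> B) = 0 | 1 = 1
(A <-> A) -> (A | (B <-> B)) = 1 -> 1 = 1
((B | B) | ~B) <-> ((A <-> A) -> (A | (B <-> B))) = 3/5 <-> 1 = 3/5
No assignment yields a value below 3/5, so this is the minimum.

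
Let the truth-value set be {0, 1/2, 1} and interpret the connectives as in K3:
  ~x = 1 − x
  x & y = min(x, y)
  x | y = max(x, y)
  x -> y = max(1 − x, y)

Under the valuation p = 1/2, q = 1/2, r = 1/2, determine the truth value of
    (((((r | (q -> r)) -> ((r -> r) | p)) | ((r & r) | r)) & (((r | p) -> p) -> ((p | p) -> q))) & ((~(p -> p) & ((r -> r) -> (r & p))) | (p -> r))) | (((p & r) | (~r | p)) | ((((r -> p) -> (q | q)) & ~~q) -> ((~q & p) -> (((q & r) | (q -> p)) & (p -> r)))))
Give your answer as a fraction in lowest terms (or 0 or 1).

1/2

q -> r = 1/2 -> 1/2 = 1/2
r | (q -> r) = 1/2 | 1/2 = 1/2
r -> r = 1/2 -> 1/2 = 1/2
(r -> r) | p = 1/2 | 1/2 = 1/2
(r | (q -> r)) -> ((r -> r) | p) = 1/2 -> 1/2 = 1/2
r & r = 1/2 & 1/2 = 1/2
(r & r) | r = 1/2 | 1/2 = 1/2
((r | (q -> r)) -> ((r -> r) | p)) | ((r & r) | r) = 1/2 | 1/2 = 1/2
r | p = 1/2 | 1/2 = 1/2
(r | p) -> p = 1/2 -> 1/2 = 1/2
p | p = 1/2 | 1/2 = 1/2
(p | p) -> q = 1/2 -> 1/2 = 1/2
((r | p) -> p) -> ((p | p) -> q) = 1/2 -> 1/2 = 1/2
(((r | (q -> r)) -> ((r -> r) | p)) | ((r & r) | r)) & (((r | p) -> p) -> ((p | p) -> q)) = 1/2 & 1/2 = 1/2
p -> p = 1/2 -> 1/2 = 1/2
~(p -> p) = ~1/2 = 1/2
r -> r = 1/2 -> 1/2 = 1/2
r & p = 1/2 & 1/2 = 1/2
(r -> r) -> (r & p) = 1/2 -> 1/2 = 1/2
~(p -> p) & ((r -> r) -> (r & p)) = 1/2 & 1/2 = 1/2
p -> r = 1/2 -> 1/2 = 1/2
(~(p -> p) & ((r -> r) -> (r & p))) | (p -> r) = 1/2 | 1/2 = 1/2
((((r | (q -> r)) -> ((r -> r) | p)) | ((r & r) | r)) & (((r | p) -> p) -> ((p | p) -> q))) & ((~(p -> p) & ((r -> r) -> (r & p))) | (p -> r)) = 1/2 & 1/2 = 1/2
p & r = 1/2 & 1/2 = 1/2
~r = ~1/2 = 1/2
~r | p = 1/2 | 1/2 = 1/2
(p & r) | (~r | p) = 1/2 | 1/2 = 1/2
r -> p = 1/2 -> 1/2 = 1/2
q | q = 1/2 | 1/2 = 1/2
(r -> p) -> (q | q) = 1/2 -> 1/2 = 1/2
~q = ~1/2 = 1/2
~~q = ~1/2 = 1/2
((r -> p) -> (q | q)) & ~~q = 1/2 & 1/2 = 1/2
~q = ~1/2 = 1/2
~q & p = 1/2 & 1/2 = 1/2
q & r = 1/2 & 1/2 = 1/2
q -> p = 1/2 -> 1/2 = 1/2
(q & r) | (q -> p) = 1/2 | 1/2 = 1/2
p -> r = 1/2 -> 1/2 = 1/2
((q & r) | (q -> p)) & (p -> r) = 1/2 & 1/2 = 1/2
(~q & p) -> (((q & r) | (q -> p)) & (p -> r)) = 1/2 -> 1/2 = 1/2
(((r -> p) -> (q | q)) & ~~q) -> ((~q & p) -> (((q & r) | (q -> p)) & (p -> r))) = 1/2 -> 1/2 = 1/2
((p & r) | (~r | p)) | ((((r -> p) -> (q | q)) & ~~q) -> ((~q & p) -> (((q & r) | (q -> p)) & (p -> r)))) = 1/2 | 1/2 = 1/2
(((((r | (q -> r)) -> ((r -> r) | p)) | ((r & r) | r)) & (((r | p) -> p) -> ((p | p) -> q))) & ((~(p -> p) & ((r -> r) -> (r & p))) | (p -> r))) | (((p & r) | (~r | p)) | ((((r -> p) -> (q | q)) & ~~q) -> ((~q & p) -> (((q & r) | (q -> p)) & (p -> r))))) = 1/2 | 1/2 = 1/2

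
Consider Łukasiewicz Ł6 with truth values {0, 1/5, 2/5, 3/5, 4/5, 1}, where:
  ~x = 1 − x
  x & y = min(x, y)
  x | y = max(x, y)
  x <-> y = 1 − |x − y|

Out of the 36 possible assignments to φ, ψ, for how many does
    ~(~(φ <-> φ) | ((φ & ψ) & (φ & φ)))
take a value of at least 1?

11

value 1: 11 assignments (counts)
value 4/5: 9 assignments
value 3/5: 7 assignments
value 2/5: 5 assignments
value 1/5: 3 assignments
value 0: 1 assignment
So 11 of the 36 assignments meet the threshold.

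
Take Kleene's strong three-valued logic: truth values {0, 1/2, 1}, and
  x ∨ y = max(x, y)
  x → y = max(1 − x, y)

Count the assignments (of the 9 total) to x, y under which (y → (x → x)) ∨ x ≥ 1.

x = 0, y = 0 ↦ 1  ≥
x = 0, y = 1/2 ↦ 1  ≥
x = 0, y = 1 ↦ 1  ≥
x = 1/2, y = 0 ↦ 1  ≥
x = 1/2, y = 1/2 ↦ 1/2  <
x = 1/2, y = 1 ↦ 1/2  <
x = 1, y = 0 ↦ 1  ≥
x = 1, y = 1/2 ↦ 1  ≥
x = 1, y = 1 ↦ 1  ≥
So 7 of the 9 assignments meet the threshold.

7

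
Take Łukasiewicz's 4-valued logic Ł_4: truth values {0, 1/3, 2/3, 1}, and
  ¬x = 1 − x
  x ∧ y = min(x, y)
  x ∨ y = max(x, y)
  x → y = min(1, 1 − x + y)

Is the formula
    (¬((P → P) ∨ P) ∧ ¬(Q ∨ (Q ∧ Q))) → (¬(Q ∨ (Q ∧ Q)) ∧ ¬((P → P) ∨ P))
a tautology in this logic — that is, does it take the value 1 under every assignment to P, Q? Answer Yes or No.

P = 0, Q = 0 ↦ 1
P = 0, Q = 1/3 ↦ 1
P = 0, Q = 2/3 ↦ 1
P = 0, Q = 1 ↦ 1
P = 1/3, Q = 0 ↦ 1
P = 1/3, Q = 1/3 ↦ 1
P = 1/3, Q = 2/3 ↦ 1
P = 1/3, Q = 1 ↦ 1
P = 2/3, Q = 0 ↦ 1
P = 2/3, Q = 1/3 ↦ 1
P = 2/3, Q = 2/3 ↦ 1
P = 2/3, Q = 1 ↦ 1
P = 1, Q = 0 ↦ 1
P = 1, Q = 1/3 ↦ 1
P = 1, Q = 2/3 ↦ 1
P = 1, Q = 1 ↦ 1
Every assignment gives a value ≥ 1.

Yes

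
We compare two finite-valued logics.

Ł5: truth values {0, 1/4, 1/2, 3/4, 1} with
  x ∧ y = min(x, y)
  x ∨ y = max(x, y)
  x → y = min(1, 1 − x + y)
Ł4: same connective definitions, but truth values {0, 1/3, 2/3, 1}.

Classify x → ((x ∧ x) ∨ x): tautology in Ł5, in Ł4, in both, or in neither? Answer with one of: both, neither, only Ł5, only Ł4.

In Ł5: every assignment gives 1 — tautology.
In Ł4: every assignment gives 1 — tautology.

both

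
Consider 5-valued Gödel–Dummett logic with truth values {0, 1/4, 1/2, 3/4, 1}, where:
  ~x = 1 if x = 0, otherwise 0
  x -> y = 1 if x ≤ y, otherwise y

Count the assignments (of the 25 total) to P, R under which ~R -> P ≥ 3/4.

value 1: 21 assignments (counts)
value 3/4: 1 assignment (counts)
value 1/2: 1 assignment
value 1/4: 1 assignment
value 0: 1 assignment
So 22 of the 25 assignments meet the threshold.

22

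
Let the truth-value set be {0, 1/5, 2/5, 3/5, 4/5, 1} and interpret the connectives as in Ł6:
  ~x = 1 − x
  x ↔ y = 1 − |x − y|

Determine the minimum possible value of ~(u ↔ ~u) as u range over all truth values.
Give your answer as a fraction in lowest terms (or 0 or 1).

1/5

Take u = 2/5:
~u = ~2/5 = 3/5
u ↔ ~u = 2/5 ↔ 3/5 = 4/5
~(u ↔ ~u) = ~4/5 = 1/5
No assignment yields a value below 1/5, so this is the minimum.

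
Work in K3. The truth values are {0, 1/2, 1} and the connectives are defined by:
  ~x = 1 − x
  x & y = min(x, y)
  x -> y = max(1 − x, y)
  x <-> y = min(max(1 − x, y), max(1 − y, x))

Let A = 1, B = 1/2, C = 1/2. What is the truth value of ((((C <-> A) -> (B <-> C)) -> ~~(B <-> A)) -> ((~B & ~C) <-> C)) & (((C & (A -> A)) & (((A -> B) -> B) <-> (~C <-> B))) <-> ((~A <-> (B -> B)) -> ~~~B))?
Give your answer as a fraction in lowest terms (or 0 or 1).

1/2

C <-> A = 1/2 <-> 1 = 1/2
B <-> C = 1/2 <-> 1/2 = 1/2
(C <-> A) -> (B <-> C) = 1/2 -> 1/2 = 1/2
B <-> A = 1/2 <-> 1 = 1/2
~(B <-> A) = ~1/2 = 1/2
~~(B <-> A) = ~1/2 = 1/2
((C <-> A) -> (B <-> C)) -> ~~(B <-> A) = 1/2 -> 1/2 = 1/2
~B = ~1/2 = 1/2
~C = ~1/2 = 1/2
~B & ~C = 1/2 & 1/2 = 1/2
(~B & ~C) <-> C = 1/2 <-> 1/2 = 1/2
(((C <-> A) -> (B <-> C)) -> ~~(B <-> A)) -> ((~B & ~C) <-> C) = 1/2 -> 1/2 = 1/2
A -> A = 1 -> 1 = 1
C & (A -> A) = 1/2 & 1 = 1/2
A -> B = 1 -> 1/2 = 1/2
(A -> B) -> B = 1/2 -> 1/2 = 1/2
~C = ~1/2 = 1/2
~C <-> B = 1/2 <-> 1/2 = 1/2
((A -> B) -> B) <-> (~C <-> B) = 1/2 <-> 1/2 = 1/2
(C & (A -> A)) & (((A -> B) -> B) <-> (~C <-> B)) = 1/2 & 1/2 = 1/2
~A = ~1 = 0
B -> B = 1/2 -> 1/2 = 1/2
~A <-> (B -> B) = 0 <-> 1/2 = 1/2
~B = ~1/2 = 1/2
~~B = ~1/2 = 1/2
~~~B = ~1/2 = 1/2
(~A <-> (B -> B)) -> ~~~B = 1/2 -> 1/2 = 1/2
((C & (A -> A)) & (((A -> B) -> B) <-> (~C <-> B))) <-> ((~A <-> (B -> B)) -> ~~~B) = 1/2 <-> 1/2 = 1/2
((((C <-> A) -> (B <-> C)) -> ~~(B <-> A)) -> ((~B & ~C) <-> C)) & (((C & (A -> A)) & (((A -> B) -> B) <-> (~C <-> B))) <-> ((~A <-> (B -> B)) -> ~~~B)) = 1/2 & 1/2 = 1/2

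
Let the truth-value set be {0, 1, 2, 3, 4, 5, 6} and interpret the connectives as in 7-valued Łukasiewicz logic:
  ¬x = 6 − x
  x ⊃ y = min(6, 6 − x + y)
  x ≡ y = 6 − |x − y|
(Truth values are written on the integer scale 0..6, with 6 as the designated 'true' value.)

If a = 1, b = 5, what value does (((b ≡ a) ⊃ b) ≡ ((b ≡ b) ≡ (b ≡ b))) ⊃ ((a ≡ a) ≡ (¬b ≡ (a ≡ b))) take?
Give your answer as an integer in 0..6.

5

b ≡ a = 5 ≡ 1 = 2
(b ≡ a) ⊃ b = 2 ⊃ 5 = 6
b ≡ b = 5 ≡ 5 = 6
b ≡ b = 5 ≡ 5 = 6
(b ≡ b) ≡ (b ≡ b) = 6 ≡ 6 = 6
((b ≡ a) ⊃ b) ≡ ((b ≡ b) ≡ (b ≡ b)) = 6 ≡ 6 = 6
a ≡ a = 1 ≡ 1 = 6
¬b = ¬5 = 1
a ≡ b = 1 ≡ 5 = 2
¬b ≡ (a ≡ b) = 1 ≡ 2 = 5
(a ≡ a) ≡ (¬b ≡ (a ≡ b)) = 6 ≡ 5 = 5
(((b ≡ a) ⊃ b) ≡ ((b ≡ b) ≡ (b ≡ b))) ⊃ ((a ≡ a) ≡ (¬b ≡ (a ≡ b))) = 6 ⊃ 5 = 5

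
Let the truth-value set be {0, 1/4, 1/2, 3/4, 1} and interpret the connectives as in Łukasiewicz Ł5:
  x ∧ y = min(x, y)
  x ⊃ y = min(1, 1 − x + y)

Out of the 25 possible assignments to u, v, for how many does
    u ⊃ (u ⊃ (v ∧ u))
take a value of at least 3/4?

21

value 1: 19 assignments (counts)
value 3/4: 2 assignments (counts)
value 1/2: 2 assignments
value 1/4: 1 assignment
value 0: 1 assignment
So 21 of the 25 assignments meet the threshold.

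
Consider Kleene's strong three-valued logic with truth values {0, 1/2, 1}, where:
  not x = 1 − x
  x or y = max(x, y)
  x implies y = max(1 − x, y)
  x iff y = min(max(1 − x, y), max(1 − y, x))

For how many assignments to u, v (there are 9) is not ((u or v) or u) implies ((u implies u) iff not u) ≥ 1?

u = 0, v = 0 ↦ 1  ≥
u = 0, v = 1/2 ↦ 1  ≥
u = 0, v = 1 ↦ 1  ≥
u = 1/2, v = 0 ↦ 1/2  <
u = 1/2, v = 1/2 ↦ 1/2  <
u = 1/2, v = 1 ↦ 1  ≥
u = 1, v = 0 ↦ 1  ≥
u = 1, v = 1/2 ↦ 1  ≥
u = 1, v = 1 ↦ 1  ≥
So 7 of the 9 assignments meet the threshold.

7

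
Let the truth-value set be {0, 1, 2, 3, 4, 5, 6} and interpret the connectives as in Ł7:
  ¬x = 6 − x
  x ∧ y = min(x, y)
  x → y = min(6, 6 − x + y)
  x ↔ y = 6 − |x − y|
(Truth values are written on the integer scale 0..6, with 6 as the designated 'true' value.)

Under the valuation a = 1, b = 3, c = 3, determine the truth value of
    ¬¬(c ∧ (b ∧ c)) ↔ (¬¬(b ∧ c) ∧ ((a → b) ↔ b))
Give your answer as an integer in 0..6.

b ∧ c = 3 ∧ 3 = 3
c ∧ (b ∧ c) = 3 ∧ 3 = 3
¬(c ∧ (b ∧ c)) = ¬3 = 3
¬¬(c ∧ (b ∧ c)) = ¬3 = 3
b ∧ c = 3 ∧ 3 = 3
¬(b ∧ c) = ¬3 = 3
¬¬(b ∧ c) = ¬3 = 3
a → b = 1 → 3 = 6
(a → b) ↔ b = 6 ↔ 3 = 3
¬¬(b ∧ c) ∧ ((a → b) ↔ b) = 3 ∧ 3 = 3
¬¬(c ∧ (b ∧ c)) ↔ (¬¬(b ∧ c) ∧ ((a → b) ↔ b)) = 3 ↔ 3 = 6

6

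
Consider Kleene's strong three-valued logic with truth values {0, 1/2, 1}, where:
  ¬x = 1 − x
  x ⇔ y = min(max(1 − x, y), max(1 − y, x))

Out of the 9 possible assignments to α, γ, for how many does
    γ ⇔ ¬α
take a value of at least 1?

α = 0, γ = 0 ↦ 0  <
α = 0, γ = 1/2 ↦ 1/2  <
α = 0, γ = 1 ↦ 1  ≥
α = 1/2, γ = 0 ↦ 1/2  <
α = 1/2, γ = 1/2 ↦ 1/2  <
α = 1/2, γ = 1 ↦ 1/2  <
α = 1, γ = 0 ↦ 1  ≥
α = 1, γ = 1/2 ↦ 1/2  <
α = 1, γ = 1 ↦ 0  <
So 2 of the 9 assignments meet the threshold.

2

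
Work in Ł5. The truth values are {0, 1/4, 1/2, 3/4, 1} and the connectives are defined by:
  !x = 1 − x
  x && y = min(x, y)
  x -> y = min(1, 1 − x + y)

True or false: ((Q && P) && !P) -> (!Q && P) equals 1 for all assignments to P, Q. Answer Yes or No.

Counterexample: take P = 1/4, Q = 1.
Q && P = 1 && 1/4 = 1/4
!P = !1/4 = 3/4
(Q && P) && !P = 1/4 && 3/4 = 1/4
!Q = !1 = 0
!Q && P = 0 && 1/4 = 0
((Q && P) && !P) -> (!Q && P) = 1/4 -> 0 = 3/4
This gives 3/4 ≠ 1.

No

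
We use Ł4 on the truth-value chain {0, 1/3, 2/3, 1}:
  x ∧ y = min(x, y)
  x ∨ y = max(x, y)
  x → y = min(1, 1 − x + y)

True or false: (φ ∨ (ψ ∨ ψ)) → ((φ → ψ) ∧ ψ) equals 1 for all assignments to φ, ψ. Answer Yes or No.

No

Counterexample: take φ = 1/3, ψ = 0.
ψ ∨ ψ = 0 ∨ 0 = 0
φ ∨ (ψ ∨ ψ) = 1/3 ∨ 0 = 1/3
φ → ψ = 1/3 → 0 = 2/3
(φ → ψ) ∧ ψ = 2/3 ∧ 0 = 0
(φ ∨ (ψ ∨ ψ)) → ((φ → ψ) ∧ ψ) = 1/3 → 0 = 2/3
This gives 2/3 ≠ 1.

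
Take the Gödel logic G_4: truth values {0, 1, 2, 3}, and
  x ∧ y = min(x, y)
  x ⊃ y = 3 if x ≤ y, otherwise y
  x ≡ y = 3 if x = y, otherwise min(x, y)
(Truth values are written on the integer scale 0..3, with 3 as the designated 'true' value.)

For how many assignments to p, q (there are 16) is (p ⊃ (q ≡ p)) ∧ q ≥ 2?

p = 0, q = 0 ↦ 0  <
p = 0, q = 1 ↦ 1  <
p = 0, q = 2 ↦ 2  ≥
p = 0, q = 3 ↦ 3  ≥
p = 1, q = 0 ↦ 0  <
p = 1, q = 1 ↦ 1  <
p = 1, q = 2 ↦ 2  ≥
p = 1, q = 3 ↦ 3  ≥
p = 2, q = 0 ↦ 0  <
p = 2, q = 1 ↦ 1  <
p = 2, q = 2 ↦ 2  ≥
p = 2, q = 3 ↦ 3  ≥
p = 3, q = 0 ↦ 0  <
p = 3, q = 1 ↦ 1  <
p = 3, q = 2 ↦ 2  ≥
p = 3, q = 3 ↦ 3  ≥
So 8 of the 16 assignments meet the threshold.

8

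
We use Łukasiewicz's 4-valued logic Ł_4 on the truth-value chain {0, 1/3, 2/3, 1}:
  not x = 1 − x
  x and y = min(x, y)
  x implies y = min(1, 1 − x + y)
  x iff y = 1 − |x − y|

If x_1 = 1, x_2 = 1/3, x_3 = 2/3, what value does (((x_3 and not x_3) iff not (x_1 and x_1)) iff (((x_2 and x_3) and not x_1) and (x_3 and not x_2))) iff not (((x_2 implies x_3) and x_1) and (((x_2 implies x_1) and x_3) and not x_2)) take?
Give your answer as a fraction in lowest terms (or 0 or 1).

not x_3 = not 2/3 = 1/3
x_3 and not x_3 = 2/3 and 1/3 = 1/3
x_1 and x_1 = 1 and 1 = 1
not (x_1 and x_1) = not 1 = 0
(x_3 and not x_3) iff not (x_1 and x_1) = 1/3 iff 0 = 2/3
x_2 and x_3 = 1/3 and 2/3 = 1/3
not x_1 = not 1 = 0
(x_2 and x_3) and not x_1 = 1/3 and 0 = 0
not x_2 = not 1/3 = 2/3
x_3 and not x_2 = 2/3 and 2/3 = 2/3
((x_2 and x_3) and not x_1) and (x_3 and not x_2) = 0 and 2/3 = 0
((x_3 and not x_3) iff not (x_1 and x_1)) iff (((x_2 and x_3) and not x_1) and (x_3 and not x_2)) = 2/3 iff 0 = 1/3
x_2 implies x_3 = 1/3 implies 2/3 = 1
(x_2 implies x_3) and x_1 = 1 and 1 = 1
x_2 implies x_1 = 1/3 implies 1 = 1
(x_2 implies x_1) and x_3 = 1 and 2/3 = 2/3
not x_2 = not 1/3 = 2/3
((x_2 implies x_1) and x_3) and not x_2 = 2/3 and 2/3 = 2/3
((x_2 implies x_3) and x_1) and (((x_2 implies x_1) and x_3) and not x_2) = 1 and 2/3 = 2/3
not (((x_2 implies x_3) and x_1) and (((x_2 implies x_1) and x_3) and not x_2)) = not 2/3 = 1/3
(((x_3 and not x_3) iff not (x_1 and x_1)) iff (((x_2 and x_3) and not x_1) and (x_3 and not x_2))) iff not (((x_2 implies x_3) and x_1) and (((x_2 implies x_1) and x_3) and not x_2)) = 1/3 iff 1/3 = 1

1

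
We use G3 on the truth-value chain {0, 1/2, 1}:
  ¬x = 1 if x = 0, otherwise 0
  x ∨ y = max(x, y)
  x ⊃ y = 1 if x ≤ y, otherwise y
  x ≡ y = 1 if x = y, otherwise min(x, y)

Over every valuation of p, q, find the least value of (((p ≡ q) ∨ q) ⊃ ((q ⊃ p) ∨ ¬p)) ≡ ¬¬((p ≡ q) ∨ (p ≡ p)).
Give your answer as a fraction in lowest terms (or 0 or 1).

1/2

Take p = 1/2, q = 1:
p ≡ q = 1/2 ≡ 1 = 1/2
(p ≡ q) ∨ q = 1/2 ∨ 1 = 1
q ⊃ p = 1 ⊃ 1/2 = 1/2
¬p = ¬1/2 = 0
(q ⊃ p) ∨ ¬p = 1/2 ∨ 0 = 1/2
((p ≡ q) ∨ q) ⊃ ((q ⊃ p) ∨ ¬p) = 1 ⊃ 1/2 = 1/2
p ≡ q = 1/2 ≡ 1 = 1/2
p ≡ p = 1/2 ≡ 1/2 = 1
(p ≡ q) ∨ (p ≡ p) = 1/2 ∨ 1 = 1
¬((p ≡ q) ∨ (p ≡ p)) = ¬1 = 0
¬¬((p ≡ q) ∨ (p ≡ p)) = ¬0 = 1
(((p ≡ q) ∨ q) ⊃ ((q ⊃ p) ∨ ¬p)) ≡ ¬¬((p ≡ q) ∨ (p ≡ p)) = 1/2 ≡ 1 = 1/2
No assignment yields a value below 1/2, so this is the minimum.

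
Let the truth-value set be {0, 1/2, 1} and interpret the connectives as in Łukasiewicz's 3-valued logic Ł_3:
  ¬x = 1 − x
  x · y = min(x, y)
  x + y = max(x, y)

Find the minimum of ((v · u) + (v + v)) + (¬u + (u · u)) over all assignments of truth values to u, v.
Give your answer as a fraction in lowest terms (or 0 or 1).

1/2

Take u = 1/2, v = 0:
v · u = 0 · 1/2 = 0
v + v = 0 + 0 = 0
(v · u) + (v + v) = 0 + 0 = 0
¬u = ¬1/2 = 1/2
u · u = 1/2 · 1/2 = 1/2
¬u + (u · u) = 1/2 + 1/2 = 1/2
((v · u) + (v + v)) + (¬u + (u · u)) = 0 + 1/2 = 1/2
No assignment yields a value below 1/2, so this is the minimum.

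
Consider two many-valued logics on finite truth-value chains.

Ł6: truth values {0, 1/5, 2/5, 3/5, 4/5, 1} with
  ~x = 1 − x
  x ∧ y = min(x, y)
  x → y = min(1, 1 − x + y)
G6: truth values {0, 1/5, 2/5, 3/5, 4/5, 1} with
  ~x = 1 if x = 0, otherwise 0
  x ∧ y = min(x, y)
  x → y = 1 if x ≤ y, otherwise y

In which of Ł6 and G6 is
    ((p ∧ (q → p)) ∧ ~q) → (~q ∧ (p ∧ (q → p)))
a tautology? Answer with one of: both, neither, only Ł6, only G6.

both

In Ł6: every assignment gives 1 — tautology.
In G6: every assignment gives 1 — tautology.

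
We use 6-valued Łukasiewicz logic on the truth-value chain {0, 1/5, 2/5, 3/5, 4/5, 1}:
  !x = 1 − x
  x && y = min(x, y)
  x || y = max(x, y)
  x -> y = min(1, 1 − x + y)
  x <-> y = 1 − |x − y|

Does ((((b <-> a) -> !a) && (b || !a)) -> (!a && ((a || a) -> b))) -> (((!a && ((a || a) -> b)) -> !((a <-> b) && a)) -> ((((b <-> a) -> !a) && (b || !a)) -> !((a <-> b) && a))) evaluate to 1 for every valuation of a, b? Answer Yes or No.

At a = 3/5, b = 1, for instance:
b <-> a = 1 <-> 3/5 = 3/5
!a = !3/5 = 2/5
(b <-> a) -> !a = 3/5 -> 2/5 = 4/5
!a = !3/5 = 2/5
b || !a = 1 || 2/5 = 1
((b <-> a) -> !a) && (b || !a) = 4/5 && 1 = 4/5
!a = !3/5 = 2/5
a || a = 3/5 || 3/5 = 3/5
(a || a) -> b = 3/5 -> 1 = 1
!a && ((a || a) -> b) = 2/5 && 1 = 2/5
(((b <-> a) -> !a) && (b || !a)) -> (!a && ((a || a) -> b)) = 4/5 -> 2/5 = 3/5
a <-> b = 3/5 <-> 1 = 3/5
(a <-> b) && a = 3/5 && 3/5 = 3/5
!((a <-> b) && a) = !3/5 = 2/5
(!a && ((a || a) -> b)) -> !((a <-> b) && a) = 2/5 -> 2/5 = 1
(((b <-> a) -> !a) && (b || !a)) -> !((a <-> b) && a) = 4/5 -> 2/5 = 3/5
((!a && ((a || a) -> b)) -> !((a <-> b) && a)) -> ((((b <-> a) -> !a) && (b || !a)) -> !((a <-> b) && a)) = 1 -> 3/5 = 3/5
((((b <-> a) -> !a) && (b || !a)) -> (!a && ((a || a) -> b))) -> (((!a && ((a || a) -> b)) -> !((a <-> b) && a)) -> ((((b <-> a) -> !a) && (b || !a)) -> !((a <-> b) && a))) = 3/5 -> 3/5 = 1
and checking the remaining 35 assignments likewise gives ≥ 1 in every case.

Yes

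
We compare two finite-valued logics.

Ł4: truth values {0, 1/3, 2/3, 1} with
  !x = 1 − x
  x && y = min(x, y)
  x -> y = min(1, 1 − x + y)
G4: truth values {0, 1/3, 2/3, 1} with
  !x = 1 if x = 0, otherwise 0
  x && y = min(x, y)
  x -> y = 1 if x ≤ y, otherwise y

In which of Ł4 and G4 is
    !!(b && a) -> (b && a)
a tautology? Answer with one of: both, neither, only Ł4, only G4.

only Ł4

In Ł4: every assignment gives 1 — tautology.
In G4: at a = 1/3, b = 1/3 the value is 1/3 — not a tautology.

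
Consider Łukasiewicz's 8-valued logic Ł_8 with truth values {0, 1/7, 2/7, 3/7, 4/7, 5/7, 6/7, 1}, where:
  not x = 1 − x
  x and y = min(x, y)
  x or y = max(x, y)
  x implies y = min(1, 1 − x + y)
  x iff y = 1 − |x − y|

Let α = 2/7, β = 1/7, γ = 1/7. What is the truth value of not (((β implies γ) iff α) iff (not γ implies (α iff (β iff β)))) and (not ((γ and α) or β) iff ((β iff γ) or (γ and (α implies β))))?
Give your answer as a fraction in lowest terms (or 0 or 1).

1/7

β implies γ = 1/7 implies 1/7 = 1
(β implies γ) iff α = 1 iff 2/7 = 2/7
not γ = not 1/7 = 6/7
β iff β = 1/7 iff 1/7 = 1
α iff (β iff β) = 2/7 iff 1 = 2/7
not γ implies (α iff (β iff β)) = 6/7 implies 2/7 = 3/7
((β implies γ) iff α) iff (not γ implies (α iff (β iff β))) = 2/7 iff 3/7 = 6/7
not (((β implies γ) iff α) iff (not γ implies (α iff (β iff β)))) = not 6/7 = 1/7
γ and α = 1/7 and 2/7 = 1/7
(γ and α) or β = 1/7 or 1/7 = 1/7
not ((γ and α) or β) = not 1/7 = 6/7
β iff γ = 1/7 iff 1/7 = 1
α implies β = 2/7 implies 1/7 = 6/7
γ and (α implies β) = 1/7 and 6/7 = 1/7
(β iff γ) or (γ and (α implies β)) = 1 or 1/7 = 1
not ((γ and α) or β) iff ((β iff γ) or (γ and (α implies β))) = 6/7 iff 1 = 6/7
not (((β implies γ) iff α) iff (not γ implies (α iff (β iff β)))) and (not ((γ and α) or β) iff ((β iff γ) or (γ and (α implies β)))) = 1/7 and 6/7 = 1/7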